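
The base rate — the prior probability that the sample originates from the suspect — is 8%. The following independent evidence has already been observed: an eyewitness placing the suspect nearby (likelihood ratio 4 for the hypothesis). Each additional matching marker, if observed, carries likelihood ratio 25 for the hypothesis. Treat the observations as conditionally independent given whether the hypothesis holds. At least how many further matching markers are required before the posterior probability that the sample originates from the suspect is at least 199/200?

2

Prior odds = 0.08/0.92 = 2/23.
Bayes factor of the evidence already in hand = 4.
Odds after that evidence = (2/23) × 4 = 8/23.
Target odds = 0.995/0.005 = 199.
Need 25ⁿ ≥ 199 ÷ (8/23) = 572.125.
25¹ = 25 falls short of 572.125 but 25² = 625 reaches it, so n = 2.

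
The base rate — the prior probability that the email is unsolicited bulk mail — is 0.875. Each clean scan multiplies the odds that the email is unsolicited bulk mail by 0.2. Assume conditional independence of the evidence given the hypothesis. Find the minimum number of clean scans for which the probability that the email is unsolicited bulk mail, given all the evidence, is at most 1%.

Prior odds = 0.875/0.125 = 7.
Likelihood ratio per clean scan = 0.2.
Target odds: 0.01 ÷ 0.99 = 1/99.
Need 7 × 0.2ⁿ ≤ 1/99, i.e. 0.2ⁿ ≤ 1/693.
0.2⁴ = 0.0016 is still above 1/693 but 0.2⁵ = 0.00032 is at or below it, so n = 5.

5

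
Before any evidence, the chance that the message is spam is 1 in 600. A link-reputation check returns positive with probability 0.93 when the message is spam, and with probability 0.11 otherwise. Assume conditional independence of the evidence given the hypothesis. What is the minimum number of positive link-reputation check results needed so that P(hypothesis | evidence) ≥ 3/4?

4

Prior odds: (1/600) ÷ (599/600) = 1/599.
Likelihood ratio of a positive result = 0.93/0.11 = 93/11.
Target posterior odds = 0.75/0.25 = 3.
Need (1/599) × (93/11)ⁿ ≥ 3, i.e. (93/11)ⁿ ≥ 1797.
(93/11)³ = 804357/1331 falls short of 1797 but (93/11)⁴ = 74805201/14641 reaches it, so n = 4.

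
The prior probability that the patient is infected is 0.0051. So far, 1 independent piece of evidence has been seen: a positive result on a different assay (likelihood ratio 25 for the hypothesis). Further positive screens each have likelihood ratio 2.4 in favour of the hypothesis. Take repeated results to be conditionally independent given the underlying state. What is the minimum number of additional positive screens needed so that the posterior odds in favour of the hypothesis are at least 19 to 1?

Prior odds = 0.0051/0.9949 = 51/9949.
Bayes factor of the evidence already in hand = 25.
Odds after that evidence = (51/9949) × 25 = 1275/9949.
Target odds = 19.
Need 2.4ⁿ ≥ 19 ÷ (1275/9949) = 189031/1275.
2.4⁵ = 79.62624 falls short of 189031/1275 but 2.4⁶ = 2985984/15625 reaches it, so n = 6.

6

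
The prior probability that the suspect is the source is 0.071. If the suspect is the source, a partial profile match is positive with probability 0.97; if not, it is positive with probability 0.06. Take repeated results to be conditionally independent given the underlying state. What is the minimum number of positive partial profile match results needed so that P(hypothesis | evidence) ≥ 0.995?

3

Prior odds: 0.071 ÷ 0.929 = 71/929.
Likelihood ratio of a positive = 0.97/0.06 = 97/6.
Target posterior odds = 0.995/0.005 = 199.
Need (71/929) × (97/6)ⁿ ≥ 199, i.e. (97/6)ⁿ ≥ 184871/71.
(97/6)² = 9409/36 falls short of 184871/71 but (97/6)³ = 912673/216 reaches it, so n = 3.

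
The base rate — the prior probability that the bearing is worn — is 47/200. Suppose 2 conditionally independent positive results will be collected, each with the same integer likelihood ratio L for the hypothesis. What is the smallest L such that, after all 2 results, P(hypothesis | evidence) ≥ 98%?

13

Prior odds = 0.235/0.765 = 47/153.
Target odds = 0.98/0.02 = 49.
Need L² ≥ 49 ÷ (47/153) = 7497/47.
12² = 144 < 7497/47 ≤ 169 = 13², so L = 13.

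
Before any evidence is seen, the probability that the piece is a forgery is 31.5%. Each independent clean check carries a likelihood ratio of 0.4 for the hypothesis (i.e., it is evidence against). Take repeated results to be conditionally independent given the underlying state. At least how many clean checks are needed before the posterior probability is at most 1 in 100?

Prior odds = 0.315/0.685 = 63/137.
Likelihood ratio per clean check = 0.4.
Target odds: 0.01 ÷ 0.99 = 1/99.
Require 0.4ⁿ ≤ 1/99 ÷ (63/137) = 137/6237.
0.4⁴ = 0.0256 is still above 137/6237 but 0.4⁵ = 0.01024 is at or below it, so n = 5.

5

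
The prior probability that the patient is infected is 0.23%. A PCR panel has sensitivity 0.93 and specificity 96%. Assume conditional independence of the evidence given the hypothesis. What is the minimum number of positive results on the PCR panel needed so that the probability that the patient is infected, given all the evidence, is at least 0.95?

3

Prior odds = 0.0023/0.9977 = 23/9977.
False-positive rate = 1 − 0.96 = 0.04; likelihood ratio of a positive = 0.93/0.04 = 23.25.
Target posterior odds = 0.95/0.05 = 19.
Need (23/9977) × 23.25ⁿ ≥ 19, i.e. 23.25ⁿ ≥ 189563/23.
23.25² = 540.5625 falls short of 189563/23 but 23.25³ = 804357/64 reaches it, so n = 3.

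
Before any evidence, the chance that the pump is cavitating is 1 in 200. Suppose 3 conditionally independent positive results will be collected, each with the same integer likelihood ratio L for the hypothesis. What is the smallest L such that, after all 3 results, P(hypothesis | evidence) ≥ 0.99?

Prior odds = 0.005/0.995 = 1/199.
Target odds = 0.99/0.01 = 99.
Need L³ ≥ 99 ÷ (1/199) = 19701.
27³ = 19683 < 19701 ≤ 21952 = 28³, so L = 28.

28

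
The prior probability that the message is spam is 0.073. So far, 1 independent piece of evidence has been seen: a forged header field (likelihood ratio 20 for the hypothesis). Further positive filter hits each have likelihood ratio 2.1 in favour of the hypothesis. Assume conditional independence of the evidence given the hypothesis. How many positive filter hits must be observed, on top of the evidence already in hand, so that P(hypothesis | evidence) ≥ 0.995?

7

Prior odds = 0.073/0.927 = 73/927.
Bayes factor of the evidence already in hand = 20.
Odds after that evidence = (73/927) × 20 = 1460/927.
Target odds = 0.995/0.005 = 199.
Need 2.1ⁿ ≥ 199 ÷ (1460/927) = 184473/1460.
2.1⁶ = 85766121/1000000 falls short of 184473/1460 but 2.1⁷ ≈180.109 reaches it, so n = 7.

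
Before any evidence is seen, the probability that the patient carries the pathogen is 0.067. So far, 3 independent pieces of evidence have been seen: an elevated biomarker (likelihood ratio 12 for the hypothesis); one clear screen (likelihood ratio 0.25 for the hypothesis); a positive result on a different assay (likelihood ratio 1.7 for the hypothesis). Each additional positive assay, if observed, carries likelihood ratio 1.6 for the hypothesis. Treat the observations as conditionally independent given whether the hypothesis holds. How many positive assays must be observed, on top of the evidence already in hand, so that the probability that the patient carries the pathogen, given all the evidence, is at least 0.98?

11

Prior odds = 0.067/0.933 = 67/933.
Combined Bayes factor of the evidence already in hand = 12 × 0.25 × 1.7 = 5.1.
Odds after that evidence = (67/933) × 5.1 = 1139/3110.
Target odds = 0.98/0.02 = 49.
Need 1.6ⁿ ≥ 49 ÷ (1139/3110) = 152390/1139.
1.6¹⁰ ≈109.951 falls short of 152390/1139 but 1.6¹¹ ≈175.922 reaches it, so n = 11.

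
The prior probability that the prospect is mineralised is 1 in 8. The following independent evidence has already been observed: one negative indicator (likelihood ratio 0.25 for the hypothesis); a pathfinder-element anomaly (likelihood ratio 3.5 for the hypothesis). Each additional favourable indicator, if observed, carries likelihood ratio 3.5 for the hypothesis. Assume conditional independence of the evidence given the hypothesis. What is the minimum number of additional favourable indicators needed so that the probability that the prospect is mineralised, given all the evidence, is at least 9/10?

Prior odds = 0.125/0.875 = 1/7.
Combined Bayes factor of the evidence already in hand = 0.25 × 3.5 = 0.875.
Odds after that evidence = (1/7) × 0.875 = 0.125.
Target odds = 0.9/0.1 = 9.
Need 3.5ⁿ ≥ 9 ÷ 0.125 = 72.
3.5³ = 42.875 falls short of 72 but 3.5⁴ = 150.0625 reaches it, so n = 4.

4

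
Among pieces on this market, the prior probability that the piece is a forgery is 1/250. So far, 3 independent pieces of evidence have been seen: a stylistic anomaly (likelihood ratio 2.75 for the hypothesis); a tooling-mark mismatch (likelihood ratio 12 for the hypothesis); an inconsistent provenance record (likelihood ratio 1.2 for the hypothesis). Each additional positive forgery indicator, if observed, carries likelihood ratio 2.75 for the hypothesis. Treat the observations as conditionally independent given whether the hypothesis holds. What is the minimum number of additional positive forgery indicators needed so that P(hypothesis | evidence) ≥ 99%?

7

Prior odds = 0.004/0.996 = 1/249.
Combined Bayes factor of the evidence already in hand = 2.75 × 12 × 1.2 = 39.6.
Odds after that evidence = (1/249) × 39.6 = 66/415.
Target odds = 0.99/0.01 = 99.
Need 2.75ⁿ ≥ 99 ÷ (66/415) = 622.5.
2.75⁶ = 1771561/4096 falls short of 622.5 but 2.75⁷ = 19487171/16384 reaches it, so n = 7.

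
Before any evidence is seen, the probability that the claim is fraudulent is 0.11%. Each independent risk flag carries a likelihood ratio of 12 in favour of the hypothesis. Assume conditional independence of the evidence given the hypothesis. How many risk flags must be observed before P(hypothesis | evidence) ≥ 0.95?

Prior odds: 0.0011 ÷ 0.9989 = 11/9989.
Likelihood ratio per risk flag = 12.
Target odds: 0.95 ÷ 0.05 = 19.
Require 12ⁿ ≥ 19 ÷ (11/9989) = 189791/11.
12³ = 1728 falls short of 189791/11 but 12⁴ = 20736 reaches it, so n = 4.

4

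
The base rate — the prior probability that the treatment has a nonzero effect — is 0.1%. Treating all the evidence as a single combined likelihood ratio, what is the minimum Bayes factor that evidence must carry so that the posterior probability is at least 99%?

98901

Prior odds = 0.001/0.999 = 1/999.
Target odds = 0.99/0.01 = 99.
Required Bayes factor = 99 ÷ (1/999) = 98901.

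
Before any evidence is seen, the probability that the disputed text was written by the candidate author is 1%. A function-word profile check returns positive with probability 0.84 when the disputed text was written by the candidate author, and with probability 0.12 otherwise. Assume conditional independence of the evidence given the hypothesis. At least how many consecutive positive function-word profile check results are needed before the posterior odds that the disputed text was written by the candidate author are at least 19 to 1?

4

Prior odds: 0.01 ÷ 0.99 = 1/99.
Likelihood ratio of a positive result = 0.84/0.12 = 7.
Target odds = 19.
Need (1/99) × 7ⁿ ≥ 19, i.e. 7ⁿ ≥ 1881.
7³ = 343 falls short of 1881 but 7⁴ = 2401 reaches it, so n = 4.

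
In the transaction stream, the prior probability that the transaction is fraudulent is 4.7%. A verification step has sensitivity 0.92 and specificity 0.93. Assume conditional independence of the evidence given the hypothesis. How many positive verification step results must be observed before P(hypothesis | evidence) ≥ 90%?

Prior odds = 0.047/0.953 = 47/953.
False-positive rate = 1 − 0.93 = 0.07; likelihood ratio of a positive = 0.92/0.07 = 92/7.
Target odds: 0.9 ÷ 0.1 = 9.
Need (47/953) × (92/7)ⁿ ≥ 9, i.e. (92/7)ⁿ ≥ 8577/47.
(92/7)² = 8464/49 falls short of 8577/47 but (92/7)³ = 778688/343 reaches it, so n = 3.

3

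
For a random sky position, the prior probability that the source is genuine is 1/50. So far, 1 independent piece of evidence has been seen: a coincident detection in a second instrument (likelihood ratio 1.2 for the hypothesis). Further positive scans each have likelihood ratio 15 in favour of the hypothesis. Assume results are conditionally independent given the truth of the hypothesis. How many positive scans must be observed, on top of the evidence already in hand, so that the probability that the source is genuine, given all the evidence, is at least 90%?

3

Prior odds = 0.02/0.98 = 1/49.
Bayes factor of the evidence already in hand = 1.2.
Odds after that evidence = (1/49) × 1.2 = 6/245.
Target odds = 0.9/0.1 = 9.
Need 15ⁿ ≥ 9 ÷ (6/245) = 367.5.
15² = 225 falls short of 367.5 but 15³ = 3375 reaches it, so n = 3.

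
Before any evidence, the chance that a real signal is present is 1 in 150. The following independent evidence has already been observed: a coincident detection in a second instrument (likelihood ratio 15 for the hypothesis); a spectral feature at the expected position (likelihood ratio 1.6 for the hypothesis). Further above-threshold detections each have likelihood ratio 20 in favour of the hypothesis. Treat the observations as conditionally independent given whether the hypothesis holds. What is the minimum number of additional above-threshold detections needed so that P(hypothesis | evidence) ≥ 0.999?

Prior odds = (1/150)/(149/150) = 1/149.
Combined Bayes factor of the evidence already in hand = 15 × 1.6 = 24.
Odds after that evidence = (1/149) × 24 = 24/149.
Target odds = 0.999/0.001 = 999.
Need 20ⁿ ≥ 999 ÷ (24/149) = 6202.125.
20² = 400 falls short of 6202.125 but 20³ = 8000 reaches it, so n = 3.

3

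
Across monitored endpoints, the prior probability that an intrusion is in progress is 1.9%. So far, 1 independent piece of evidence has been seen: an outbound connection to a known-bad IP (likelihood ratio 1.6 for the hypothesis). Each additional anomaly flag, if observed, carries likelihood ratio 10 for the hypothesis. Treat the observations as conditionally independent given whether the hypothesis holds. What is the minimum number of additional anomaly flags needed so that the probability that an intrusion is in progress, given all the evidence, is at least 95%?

3

Prior odds = 0.019/0.981 = 19/981.
Bayes factor of the evidence already in hand = 1.6.
Odds after that evidence = (19/981) × 1.6 = 152/4905.
Target odds = 0.95/0.05 = 19.
Need 10ⁿ ≥ 19 ÷ (152/4905) = 613.125.
10² = 100 falls short of 613.125 but 10³ = 1000 reaches it, so n = 3.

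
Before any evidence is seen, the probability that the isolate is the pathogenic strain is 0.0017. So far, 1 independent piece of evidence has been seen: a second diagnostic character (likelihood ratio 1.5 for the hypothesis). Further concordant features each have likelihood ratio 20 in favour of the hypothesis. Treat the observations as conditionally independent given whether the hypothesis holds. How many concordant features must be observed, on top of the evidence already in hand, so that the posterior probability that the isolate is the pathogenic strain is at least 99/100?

Prior odds = 0.0017/0.9983 = 17/9983.
Bayes factor of the evidence already in hand = 1.5.
Odds after that evidence = (17/9983) × 1.5 = 51/19966.
Target odds = 0.99/0.01 = 99.
Need 20ⁿ ≥ 99 ÷ (51/19966) = 658878/17.
20³ = 8000 falls short of 658878/17 but 20⁴ = 160000 reaches it, so n = 4.

4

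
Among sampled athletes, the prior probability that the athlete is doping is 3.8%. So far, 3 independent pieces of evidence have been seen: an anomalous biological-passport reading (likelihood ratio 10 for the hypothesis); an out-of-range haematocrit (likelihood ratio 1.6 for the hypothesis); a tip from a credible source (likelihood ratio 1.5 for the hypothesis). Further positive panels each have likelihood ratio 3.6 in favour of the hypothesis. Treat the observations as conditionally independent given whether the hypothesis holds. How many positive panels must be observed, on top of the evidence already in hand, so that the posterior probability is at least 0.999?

Prior odds = 0.038/0.962 = 19/481.
Combined Bayes factor of the evidence already in hand = 10 × 1.6 × 1.5 = 24.
Odds after that evidence = (19/481) × 24 = 456/481.
Target odds = 0.999/0.001 = 999.
Need 3.6ⁿ ≥ 999 ÷ (456/481) = 160173/152.
3.6⁵ = 604.66176 falls short of 160173/152 but 3.6⁶ = 34012224/15625 reaches it, so n = 6.

6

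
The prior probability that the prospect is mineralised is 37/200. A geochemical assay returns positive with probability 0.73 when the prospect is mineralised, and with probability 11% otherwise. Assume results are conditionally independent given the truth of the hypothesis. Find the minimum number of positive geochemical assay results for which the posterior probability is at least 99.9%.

Prior odds = 0.185/0.815 = 37/163.
Likelihood ratio of a positive result = 0.73/0.11 = 73/11.
Target odds: 0.999 ÷ 0.001 = 999.
Require (73/11)ⁿ ≥ 999 ÷ (37/163) = 4401.
(73/11)⁴ = 28398241/14641 falls short of 4401 but (73/11)⁵ ≈12872.1 reaches it, so n = 5.

5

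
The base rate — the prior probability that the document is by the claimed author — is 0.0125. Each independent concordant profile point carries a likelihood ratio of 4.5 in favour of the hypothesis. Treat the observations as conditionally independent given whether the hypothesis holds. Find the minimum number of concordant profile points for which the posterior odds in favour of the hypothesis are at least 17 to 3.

5

Prior odds = 0.0125/0.9875 = 1/79.
Likelihood ratio per concordant profile point = 4.5.
Target odds = 17/3.
Require 4.5ⁿ ≥ 17/3 ÷ (1/79) = 1343/3.
4.5⁴ = 410.0625 falls short of 1343/3 but 4.5⁵ = 1845.28125 reaches it, so n = 5.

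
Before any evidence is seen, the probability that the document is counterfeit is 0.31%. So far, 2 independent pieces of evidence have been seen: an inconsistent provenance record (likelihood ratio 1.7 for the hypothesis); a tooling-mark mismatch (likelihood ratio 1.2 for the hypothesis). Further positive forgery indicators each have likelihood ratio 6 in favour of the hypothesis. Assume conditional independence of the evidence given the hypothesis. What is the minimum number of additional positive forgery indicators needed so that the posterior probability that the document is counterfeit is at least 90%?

5

Prior odds = 0.0031/0.9969 = 31/9969.
Combined Bayes factor of the evidence already in hand = 1.7 × 1.2 = 2.04.
Odds after that evidence = (31/9969) × 2.04 = 527/83075.
Target odds = 0.9/0.1 = 9.
Need 6ⁿ ≥ 9 ÷ (527/83075) = 747675/527.
6⁴ = 1296 falls short of 747675/527 but 6⁵ = 7776 reaches it, so n = 5.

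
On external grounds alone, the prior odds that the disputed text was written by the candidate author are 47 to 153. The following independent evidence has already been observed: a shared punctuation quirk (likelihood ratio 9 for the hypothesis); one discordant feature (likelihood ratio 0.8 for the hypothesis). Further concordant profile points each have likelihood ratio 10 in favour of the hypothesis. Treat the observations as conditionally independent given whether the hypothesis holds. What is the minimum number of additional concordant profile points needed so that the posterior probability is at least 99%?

2

Prior odds = 47/153.
Combined Bayes factor of the evidence already in hand = 9 × 0.8 = 7.2.
Odds after that evidence = (47/153) × 7.2 = 188/85.
Target odds = 0.99/0.01 = 99.
Need 10ⁿ ≥ 99 ÷ (188/85) = 8415/188.
10¹ = 10 falls short of 8415/188 but 10² = 100 reaches it, so n = 2.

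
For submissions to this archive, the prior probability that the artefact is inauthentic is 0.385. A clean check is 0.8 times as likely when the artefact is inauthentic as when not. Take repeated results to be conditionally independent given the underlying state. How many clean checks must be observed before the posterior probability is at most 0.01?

Prior odds: 0.385 ÷ 0.615 = 77/123.
Likelihood ratio per clean check = 0.8.
Target odds: 0.01 ÷ 0.99 = 1/99.
Require 0.8ⁿ ≤ 1/99 ÷ (77/123) = 41/2541.
0.8¹⁸ ≈0.0180144 is still above 41/2541 but 0.8¹⁹ ≈0.0144115 is at or below it, so n = 19.

19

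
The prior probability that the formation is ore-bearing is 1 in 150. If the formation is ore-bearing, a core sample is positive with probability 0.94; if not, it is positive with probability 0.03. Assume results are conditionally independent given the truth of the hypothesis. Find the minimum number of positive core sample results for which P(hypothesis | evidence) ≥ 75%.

2

Prior odds: (1/150) ÷ (149/150) = 1/149.
Likelihood ratio of a positive = 0.94/0.03 = 94/3.
Target posterior odds = 0.75/0.25 = 3.
Need (1/149) × (94/3)ⁿ ≥ 3, i.e. (94/3)ⁿ ≥ 447.
(94/3)¹ = 94/3 falls short of 447 but (94/3)² = 8836/9 reaches it, so n = 2.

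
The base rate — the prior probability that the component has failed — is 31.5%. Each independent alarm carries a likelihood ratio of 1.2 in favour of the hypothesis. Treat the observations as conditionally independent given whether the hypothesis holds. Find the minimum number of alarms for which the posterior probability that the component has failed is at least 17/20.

Prior odds = 0.315/0.685 = 63/137.
Likelihood ratio per alarm = 1.2.
Target odds: 0.85 ÷ 0.15 = 17/3.
Require 1.2ⁿ ≥ 17/3 ÷ (63/137) = 2329/189.
1.2¹³ ≈10.6993 falls short of 2329/189 but 1.2¹⁴ ≈12.8392 reaches it, so n = 14.

14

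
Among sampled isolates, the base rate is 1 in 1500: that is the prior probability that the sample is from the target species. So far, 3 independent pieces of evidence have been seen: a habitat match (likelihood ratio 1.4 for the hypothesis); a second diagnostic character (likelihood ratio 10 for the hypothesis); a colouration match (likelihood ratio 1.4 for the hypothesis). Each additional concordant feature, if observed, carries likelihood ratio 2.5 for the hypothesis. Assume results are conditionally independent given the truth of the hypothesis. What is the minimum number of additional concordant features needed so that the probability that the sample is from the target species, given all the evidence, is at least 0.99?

Prior odds = (1/1500)/(1499/1500) = 1/1499.
Combined Bayes factor of the evidence already in hand = 1.4 × 10 × 1.4 = 19.6.
Odds after that evidence = (1/1499) × 19.6 = 98/7495.
Target odds = 0.99/0.01 = 99.
Need 2.5ⁿ ≥ 99 ÷ (98/7495) = 742005/98.
2.5⁹ = 1953125/512 falls short of 742005/98 but 2.5¹⁰ = 9765625/1024 reaches it, so n = 10.

10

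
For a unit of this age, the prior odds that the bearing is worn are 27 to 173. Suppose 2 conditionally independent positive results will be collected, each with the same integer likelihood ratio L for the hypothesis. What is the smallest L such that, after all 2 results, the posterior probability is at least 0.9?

8

Prior odds = 27/173.
Target odds = 0.9/0.1 = 9.
Need L² ≥ 9 ÷ (27/173) = 173/3.
7² = 49 < 173/3 ≤ 64 = 8², so L = 8.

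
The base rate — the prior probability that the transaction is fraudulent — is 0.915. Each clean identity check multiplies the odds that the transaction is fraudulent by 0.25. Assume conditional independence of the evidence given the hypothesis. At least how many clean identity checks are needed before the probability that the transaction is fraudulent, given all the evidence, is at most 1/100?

Prior odds = 0.915/0.085 = 183/17.
Likelihood ratio per clean identity check = 0.25.
Target posterior odds = 0.01/0.99 = 1/99.
Need (183/17) × 0.25ⁿ ≤ 1/99, i.e. 0.25ⁿ ≤ 17/18117.
0.25⁵ = 1/1024 is still above 17/18117 but 0.25⁶ = 1/4096 is at or below it, so n = 6.

6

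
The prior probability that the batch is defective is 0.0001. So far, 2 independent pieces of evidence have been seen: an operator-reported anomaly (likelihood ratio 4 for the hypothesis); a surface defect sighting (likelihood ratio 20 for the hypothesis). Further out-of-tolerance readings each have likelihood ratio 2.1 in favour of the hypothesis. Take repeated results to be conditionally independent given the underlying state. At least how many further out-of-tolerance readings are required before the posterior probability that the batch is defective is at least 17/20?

Prior odds = 0.0001/0.9999 = 1/9999.
Combined Bayes factor of the evidence already in hand = 4 × 20 = 80.
Odds after that evidence = (1/9999) × 80 = 80/9999.
Target odds = 0.85/0.15 = 17/3.
Need 2.1ⁿ ≥ 17/3 ÷ (80/9999) = 708.2625.
2.1⁸ ≈378.229 falls short of 708.2625 but 2.1⁹ ≈794.28 reaches it, so n = 9.

9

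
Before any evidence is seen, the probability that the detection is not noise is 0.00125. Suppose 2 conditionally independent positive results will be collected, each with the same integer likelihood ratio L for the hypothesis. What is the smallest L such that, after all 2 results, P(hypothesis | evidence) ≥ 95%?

124

Prior odds = 0.00125/0.99875 = 1/799.
Target odds = 0.95/0.05 = 19.
Need L² ≥ 19 ÷ (1/799) = 15181.
123² = 15129 < 15181 ≤ 15376 = 124², so L = 124.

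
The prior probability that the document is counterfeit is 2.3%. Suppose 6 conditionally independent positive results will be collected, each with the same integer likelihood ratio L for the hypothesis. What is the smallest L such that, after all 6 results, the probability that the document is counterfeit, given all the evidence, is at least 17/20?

3

Prior odds = 0.023/0.977 = 23/977.
Target odds = 0.85/0.15 = 17/3.
Need L⁶ ≥ 17/3 ÷ (23/977) = 16609/69.
2⁶ = 64 < 16609/69 ≤ 729 = 3⁶, so L = 3.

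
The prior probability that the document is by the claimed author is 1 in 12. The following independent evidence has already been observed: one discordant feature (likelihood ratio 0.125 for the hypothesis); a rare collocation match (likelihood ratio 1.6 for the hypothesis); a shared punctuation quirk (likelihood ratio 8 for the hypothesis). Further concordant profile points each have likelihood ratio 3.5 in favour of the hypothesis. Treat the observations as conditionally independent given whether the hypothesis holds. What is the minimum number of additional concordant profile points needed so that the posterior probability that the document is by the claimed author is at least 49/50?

5

Prior odds = (1/12)/(11/12) = 1/11.
Combined Bayes factor of the evidence already in hand = 0.125 × 1.6 × 8 = 1.6.
Odds after that evidence = (1/11) × 1.6 = 8/55.
Target odds = 0.98/0.02 = 49.
Need 3.5ⁿ ≥ 49 ÷ (8/55) = 336.875.
3.5⁴ = 150.0625 falls short of 336.875 but 3.5⁵ = 525.21875 reaches it, so n = 5.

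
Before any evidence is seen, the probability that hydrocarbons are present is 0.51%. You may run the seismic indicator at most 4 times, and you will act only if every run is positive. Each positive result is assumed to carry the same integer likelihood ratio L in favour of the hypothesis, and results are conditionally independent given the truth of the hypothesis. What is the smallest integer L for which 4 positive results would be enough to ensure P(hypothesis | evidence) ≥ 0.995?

15

Prior odds = 0.0051/0.9949 = 51/9949.
Target odds = 0.995/0.005 = 199.
Need L⁴ ≥ 199 ÷ (51/9949) = 1979851/51.
14⁴ = 38416 < 1979851/51 ≤ 50625 = 15⁴, so L = 15.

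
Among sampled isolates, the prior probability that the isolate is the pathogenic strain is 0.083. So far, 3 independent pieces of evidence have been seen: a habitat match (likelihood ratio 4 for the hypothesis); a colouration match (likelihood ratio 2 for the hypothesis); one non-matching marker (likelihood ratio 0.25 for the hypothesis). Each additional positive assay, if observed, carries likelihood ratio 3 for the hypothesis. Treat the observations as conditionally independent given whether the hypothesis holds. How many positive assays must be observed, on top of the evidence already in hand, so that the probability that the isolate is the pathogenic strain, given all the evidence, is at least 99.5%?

Prior odds = 0.083/0.917 = 83/917.
Combined Bayes factor of the evidence already in hand = 4 × 2 × 0.25 = 2.
Odds after that evidence = (83/917) × 2 = 166/917.
Target odds = 0.995/0.005 = 199.
Need 3ⁿ ≥ 199 ÷ (166/917) = 182483/166.
3⁶ = 729 falls short of 182483/166 but 3⁷ = 2187 reaches it, so n = 7.

7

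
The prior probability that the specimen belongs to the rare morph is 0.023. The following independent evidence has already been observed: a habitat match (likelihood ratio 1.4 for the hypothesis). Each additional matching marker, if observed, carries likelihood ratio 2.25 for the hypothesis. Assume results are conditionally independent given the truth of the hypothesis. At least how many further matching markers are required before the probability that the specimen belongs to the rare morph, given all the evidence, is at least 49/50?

10

Prior odds = 0.023/0.977 = 23/977.
Bayes factor of the evidence already in hand = 1.4.
Odds after that evidence = (23/977) × 1.4 = 161/4885.
Target odds = 0.98/0.02 = 49.
Need 2.25ⁿ ≥ 49 ÷ (161/4885) = 34195/23.
2.25⁹ = 387420489/262144 falls short of 34195/23 but 2.25¹⁰ ≈3325.26 reaches it, so n = 10.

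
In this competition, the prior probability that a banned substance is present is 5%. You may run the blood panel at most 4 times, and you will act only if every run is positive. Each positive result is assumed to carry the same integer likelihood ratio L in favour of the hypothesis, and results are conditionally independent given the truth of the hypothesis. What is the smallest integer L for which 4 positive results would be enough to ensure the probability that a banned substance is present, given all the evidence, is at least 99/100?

Prior odds = 0.05/0.95 = 1/19.
Target odds = 0.99/0.01 = 99.
Need L⁴ ≥ 99 ÷ (1/19) = 1881.
6⁴ = 1296 < 1881 ≤ 2401 = 7⁴, so L = 7.

7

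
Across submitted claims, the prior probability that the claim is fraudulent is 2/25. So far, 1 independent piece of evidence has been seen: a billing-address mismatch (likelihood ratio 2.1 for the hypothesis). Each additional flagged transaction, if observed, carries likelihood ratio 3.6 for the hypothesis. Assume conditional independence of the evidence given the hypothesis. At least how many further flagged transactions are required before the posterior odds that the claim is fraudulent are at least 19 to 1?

Prior odds = 0.08/0.92 = 2/23.
Bayes factor of the evidence already in hand = 2.1.
Odds after that evidence = (2/23) × 2.1 = 21/115.
Target odds = 19.
Need 3.6ⁿ ≥ 19 ÷ (21/115) = 2185/21.
3.6³ = 46.656 falls short of 2185/21 but 3.6⁴ = 167.9616 reaches it, so n = 4.

4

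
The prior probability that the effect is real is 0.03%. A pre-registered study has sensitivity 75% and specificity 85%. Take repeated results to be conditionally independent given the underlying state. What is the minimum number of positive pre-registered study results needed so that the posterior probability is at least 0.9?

Prior odds: 0.0003 ÷ 0.9997 = 3/9997.
False-positive rate = 1 − 0.85 = 0.15; likelihood ratio of a positive = 0.75/0.15 = 5.
Target posterior odds = 0.9/0.1 = 9.
Need (3/9997) × 5ⁿ ≥ 9, i.e. 5ⁿ ≥ 29991.
5⁶ = 15625 falls short of 29991 but 5⁷ = 78125 reaches it, so n = 7.

7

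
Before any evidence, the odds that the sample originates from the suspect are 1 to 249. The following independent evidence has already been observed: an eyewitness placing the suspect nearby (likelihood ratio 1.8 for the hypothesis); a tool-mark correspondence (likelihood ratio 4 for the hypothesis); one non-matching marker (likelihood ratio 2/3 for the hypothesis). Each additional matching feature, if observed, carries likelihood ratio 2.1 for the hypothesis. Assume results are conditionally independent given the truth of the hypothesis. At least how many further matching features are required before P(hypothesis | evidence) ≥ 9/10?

9

Prior odds = 1/249.
Combined Bayes factor of the evidence already in hand = 1.8 × 4 × (2/3) = 4.8.
Odds after that evidence = (1/249) × 4.8 = 8/415.
Target odds = 0.9/0.1 = 9.
Need 2.1ⁿ ≥ 9 ÷ (8/415) = 466.875.
2.1⁸ ≈378.229 falls short of 466.875 but 2.1⁹ ≈794.28 reaches it, so n = 9.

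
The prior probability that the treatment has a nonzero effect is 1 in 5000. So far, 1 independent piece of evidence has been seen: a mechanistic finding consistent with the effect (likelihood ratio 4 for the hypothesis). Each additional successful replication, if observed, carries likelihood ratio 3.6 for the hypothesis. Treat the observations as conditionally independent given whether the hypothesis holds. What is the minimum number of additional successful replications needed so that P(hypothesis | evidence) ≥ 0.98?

Prior odds = 0.0002/0.9998 = 1/4999.
Bayes factor of the evidence already in hand = 4.
Odds after that evidence = (1/4999) × 4 = 4/4999.
Target odds = 0.98/0.02 = 49.
Need 3.6ⁿ ≥ 49 ÷ (4/4999) = 61237.75.
3.6⁸ ≈28211.1 falls short of 61237.75 but 3.6⁹ ≈101560 reaches it, so n = 9.

9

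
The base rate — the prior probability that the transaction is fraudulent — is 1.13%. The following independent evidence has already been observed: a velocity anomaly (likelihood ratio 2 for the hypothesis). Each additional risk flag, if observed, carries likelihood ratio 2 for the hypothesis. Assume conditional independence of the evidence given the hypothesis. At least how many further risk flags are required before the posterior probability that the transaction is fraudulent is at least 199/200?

Prior odds = 0.0113/0.9887 = 113/9887.
Bayes factor of the evidence already in hand = 2.
Odds after that evidence = (113/9887) × 2 = 226/9887.
Target odds = 0.995/0.005 = 199.
Need 2ⁿ ≥ 199 ÷ (226/9887) = 1967513/226.
2¹³ = 8192 falls short of 1967513/226 but 2¹⁴ = 16384 reaches it, so n = 14.

14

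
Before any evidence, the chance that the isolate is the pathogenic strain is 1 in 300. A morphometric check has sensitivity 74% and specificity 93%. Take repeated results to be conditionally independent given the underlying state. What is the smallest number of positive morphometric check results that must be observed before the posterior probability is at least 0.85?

4

Prior odds: (1/300) ÷ (299/300) = 1/299.
False-positive rate = 1 − 0.93 = 0.07; likelihood ratio of a positive = 0.74/0.07 = 74/7.
Target odds: 0.85 ÷ 0.15 = 17/3.
Need (1/299) × (74/7)ⁿ ≥ 17/3, i.e. (74/7)ⁿ ≥ 5083/3.
(74/7)³ = 405224/343 falls short of 5083/3 but (74/7)⁴ = 29986576/2401 reaches it, so n = 4.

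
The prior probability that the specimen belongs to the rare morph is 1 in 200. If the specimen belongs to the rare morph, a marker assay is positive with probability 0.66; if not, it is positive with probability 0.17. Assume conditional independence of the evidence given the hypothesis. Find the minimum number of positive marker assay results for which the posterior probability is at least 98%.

Prior odds: 0.005 ÷ 0.995 = 1/199.
Likelihood ratio of a positive = 0.66/0.17 = 66/17.
Target posterior odds = 0.98/0.02 = 49.
Need (1/199) × (66/17)ⁿ ≥ 49, i.e. (66/17)ⁿ ≥ 9751.
(66/17)⁶ ≈3424.29 falls short of 9751 but (66/17)⁷ ≈13294.3 reaches it, so n = 7.

7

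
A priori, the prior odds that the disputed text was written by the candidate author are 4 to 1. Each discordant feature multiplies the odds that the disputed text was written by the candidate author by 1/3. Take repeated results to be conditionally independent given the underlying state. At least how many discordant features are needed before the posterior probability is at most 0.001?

8

Prior odds = 4.
Likelihood ratio per discordant feature = 1/3.
Target odds: 0.001 ÷ 0.999 = 1/999.
Need 4 × (1/3)ⁿ ≤ 1/999, i.e. (1/3)ⁿ ≤ 1/3996.
(1/3)⁷ = 1/2187 is still above 1/3996 but (1/3)⁸ = 1/6561 is at or below it, so n = 8.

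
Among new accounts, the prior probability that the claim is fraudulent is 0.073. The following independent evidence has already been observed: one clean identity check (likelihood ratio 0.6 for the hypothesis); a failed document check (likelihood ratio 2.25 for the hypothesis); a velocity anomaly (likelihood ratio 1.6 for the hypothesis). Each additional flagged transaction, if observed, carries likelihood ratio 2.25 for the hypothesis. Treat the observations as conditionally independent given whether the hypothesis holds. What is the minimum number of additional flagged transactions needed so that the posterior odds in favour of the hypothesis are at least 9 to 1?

Prior odds = 0.073/0.927 = 73/927.
Combined Bayes factor of the evidence already in hand = 0.6 × 2.25 × 1.6 = 2.16.
Odds after that evidence = (73/927) × 2.16 = 438/2575.
Target odds = 9.
Need 2.25ⁿ ≥ 9 ÷ (438/2575) = 7725/146.
2.25⁴ = 25.62890625 falls short of 7725/146 but 2.25⁵ = 59049/1024 reaches it, so n = 5.

5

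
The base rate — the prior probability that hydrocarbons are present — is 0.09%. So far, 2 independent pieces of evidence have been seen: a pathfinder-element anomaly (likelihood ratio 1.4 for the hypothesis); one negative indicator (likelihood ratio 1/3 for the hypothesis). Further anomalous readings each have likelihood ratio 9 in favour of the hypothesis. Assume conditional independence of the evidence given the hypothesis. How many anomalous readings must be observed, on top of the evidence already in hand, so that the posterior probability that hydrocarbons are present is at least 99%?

6

Prior odds = 0.0009/0.9991 = 9/9991.
Combined Bayes factor of the evidence already in hand = 1.4 × (1/3) = 7/15.
Odds after that evidence = (9/9991) × 7/15 = 21/49955.
Target odds = 0.99/0.01 = 99.
Need 9ⁿ ≥ 99 ÷ (21/49955) = 1648515/7.
9⁵ = 59049 falls short of 1648515/7 but 9⁶ = 531441 reaches it, so n = 6.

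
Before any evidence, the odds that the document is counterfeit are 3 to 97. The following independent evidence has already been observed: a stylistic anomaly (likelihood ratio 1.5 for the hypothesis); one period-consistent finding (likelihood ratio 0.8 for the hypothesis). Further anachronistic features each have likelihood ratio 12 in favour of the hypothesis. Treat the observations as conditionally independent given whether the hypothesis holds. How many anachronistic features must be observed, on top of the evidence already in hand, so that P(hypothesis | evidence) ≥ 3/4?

Prior odds = 3/97.
Combined Bayes factor of the evidence already in hand = 1.5 × 0.8 = 1.2.
Odds after that evidence = (3/97) × 1.2 = 18/485.
Target odds = 0.75/0.25 = 3.
Need 12ⁿ ≥ 3 ÷ (18/485) = 485/6.
12¹ = 12 falls short of 485/6 but 12² = 144 reaches it, so n = 2.

2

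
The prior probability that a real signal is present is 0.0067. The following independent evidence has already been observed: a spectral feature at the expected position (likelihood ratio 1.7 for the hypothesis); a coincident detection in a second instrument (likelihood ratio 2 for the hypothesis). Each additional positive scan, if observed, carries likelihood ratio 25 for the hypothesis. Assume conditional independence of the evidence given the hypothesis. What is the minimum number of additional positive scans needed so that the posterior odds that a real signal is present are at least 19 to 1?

Prior odds = 0.0067/0.9933 = 67/9933.
Combined Bayes factor of the evidence already in hand = 1.7 × 2 = 3.4.
Odds after that evidence = (67/9933) × 3.4 = 1139/49665.
Target odds = 19.
Need 25ⁿ ≥ 19 ÷ (1139/49665) = 943635/1139.
25² = 625 falls short of 943635/1139 but 25³ = 15625 reaches it, so n = 3.

3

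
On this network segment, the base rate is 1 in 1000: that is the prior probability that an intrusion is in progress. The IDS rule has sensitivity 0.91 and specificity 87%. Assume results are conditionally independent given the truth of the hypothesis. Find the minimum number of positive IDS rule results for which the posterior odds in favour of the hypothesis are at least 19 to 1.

6

Prior odds: 0.001 ÷ 0.999 = 1/999.
False-positive rate = 1 − 0.87 = 0.13; likelihood ratio of a positive = 0.91/0.13 = 7.
Target odds = 19.
Require 7ⁿ ≥ 19 ÷ (1/999) = 18981.
7⁵ = 16807 falls short of 18981 but 7⁶ = 117649 reaches it, so n = 6.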